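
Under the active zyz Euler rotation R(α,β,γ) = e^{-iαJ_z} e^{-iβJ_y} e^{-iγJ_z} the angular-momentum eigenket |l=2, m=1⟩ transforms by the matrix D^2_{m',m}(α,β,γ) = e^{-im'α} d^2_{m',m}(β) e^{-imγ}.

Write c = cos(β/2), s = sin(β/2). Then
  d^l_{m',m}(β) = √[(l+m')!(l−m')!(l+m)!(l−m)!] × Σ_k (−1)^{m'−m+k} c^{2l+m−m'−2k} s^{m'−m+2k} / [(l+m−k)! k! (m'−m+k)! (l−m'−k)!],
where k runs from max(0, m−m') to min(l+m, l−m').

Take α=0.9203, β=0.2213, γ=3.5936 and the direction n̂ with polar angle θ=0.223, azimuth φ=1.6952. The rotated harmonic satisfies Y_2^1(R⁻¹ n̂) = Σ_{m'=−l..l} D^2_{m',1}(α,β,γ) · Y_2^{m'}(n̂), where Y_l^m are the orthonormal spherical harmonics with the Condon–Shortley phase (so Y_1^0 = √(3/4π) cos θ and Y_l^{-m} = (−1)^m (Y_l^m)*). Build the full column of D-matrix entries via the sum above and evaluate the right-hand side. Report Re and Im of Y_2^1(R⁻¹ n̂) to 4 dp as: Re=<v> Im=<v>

Need the full column D^2_{m',1} for m'=−2..2 at α=0.9203, β=0.2213, γ=3.5936.
cos(β/2)=0.993885, sin(β/2)=0.110424
d^2_{-2,1}: single k=3 term ⇒ +0.002676;  D = -0.000485-0.002632i
d^2_{-1,1}: k∈[2..3] ⇒ +0.036135 -0.000149 = +0.035986;  D = -0.032112-0.016243i
d^2_{0,1}: k∈[1..2] ⇒ +0.265551 -0.003278 = +0.262273;  D = -0.235934+0.114554i
d^2_{1,1}: k∈[0..1] ⇒ +0.975762 -0.036135 = +0.939627;  D = -0.185283+0.921178i
d^2_{2,1}: single k=0 term ⇒ -0.216822;  D = -0.143264-0.162749i
Y_2^{m'}(θ=0.223,φ=1.6952) and Σ D·Y over m':
  (-0.0005-0.0026i)·(-0.0183+0.0047i)  (-0.0321-0.0162i)·(-0.0207-0.1653i)  (-0.2359+0.1146i)·(+0.5845+0.0000i)  (-0.1853+0.9212i)·(+0.0207-0.1653i)  (-0.1433-0.1627i)·(-0.0183-0.0047i)
Y_2^1(R⁻¹ n̂) = +0.010434+0.125974i

Re=0.0104 Im=0.1260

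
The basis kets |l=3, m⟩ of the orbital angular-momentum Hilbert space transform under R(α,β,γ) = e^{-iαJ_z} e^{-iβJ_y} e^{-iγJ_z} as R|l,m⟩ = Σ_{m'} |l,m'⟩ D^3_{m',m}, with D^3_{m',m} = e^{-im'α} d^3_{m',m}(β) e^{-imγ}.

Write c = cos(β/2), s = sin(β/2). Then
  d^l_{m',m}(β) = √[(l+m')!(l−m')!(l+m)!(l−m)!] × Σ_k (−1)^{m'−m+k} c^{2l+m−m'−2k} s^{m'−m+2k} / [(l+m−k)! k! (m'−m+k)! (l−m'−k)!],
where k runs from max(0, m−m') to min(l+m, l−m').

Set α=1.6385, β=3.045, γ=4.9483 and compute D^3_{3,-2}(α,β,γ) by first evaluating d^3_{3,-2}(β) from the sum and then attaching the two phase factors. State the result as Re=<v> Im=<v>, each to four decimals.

Re=-0.0312 Im=0.1133

D^3_{3,-2}(1.6385,3.045,4.9483) = e^{-i·3·1.6385}·d^3_{3,-2}(3.045)·e^{-i·-2·4.9483}. Compute d first:
With c≡cos(β/2)=0.048278 and s≡sin(β/2)=0.998834, N=[720·1·1·120]^{1/2}=293.938769
k: max(0,(-2)−(3))=0 … min(3+(-2),3−(3))=0
  k=0: (−1)^5·293.9388/(120)·0.0483^1·0.9988^5 = -0.117568
d^3_{3,-2}(3.045) = -0.117568
D = (+0.201717+0.979444i)·(-0.117568)·(-0.890742-0.454510i) = -0.031213+0.113348i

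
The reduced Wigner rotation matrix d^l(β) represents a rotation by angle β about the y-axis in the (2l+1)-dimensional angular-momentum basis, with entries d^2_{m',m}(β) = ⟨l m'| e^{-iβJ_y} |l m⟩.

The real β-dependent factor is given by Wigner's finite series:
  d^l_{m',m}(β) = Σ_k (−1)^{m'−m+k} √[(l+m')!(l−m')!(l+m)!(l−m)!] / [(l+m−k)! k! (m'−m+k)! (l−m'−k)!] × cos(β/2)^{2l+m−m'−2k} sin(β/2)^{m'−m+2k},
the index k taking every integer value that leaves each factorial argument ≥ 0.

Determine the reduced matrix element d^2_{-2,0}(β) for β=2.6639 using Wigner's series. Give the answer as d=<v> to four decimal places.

d^2_{-2,0}(β=2.6639) via Wigner's sum:
With c≡cos(β/2)=0.236582 and s≡sin(β/2)=0.971612, N=[1·24·2·2]^{1/2}=9.797959
k: max(0,(0)−(-2))=2 … min(2+(0),2−(-2))=2
  k=2: (−1)^0·9.7980/(4)·0.2366^2·0.9716^2 = +0.129427
d^2_{-2,0}(2.6639) = +0.129427

d=0.1294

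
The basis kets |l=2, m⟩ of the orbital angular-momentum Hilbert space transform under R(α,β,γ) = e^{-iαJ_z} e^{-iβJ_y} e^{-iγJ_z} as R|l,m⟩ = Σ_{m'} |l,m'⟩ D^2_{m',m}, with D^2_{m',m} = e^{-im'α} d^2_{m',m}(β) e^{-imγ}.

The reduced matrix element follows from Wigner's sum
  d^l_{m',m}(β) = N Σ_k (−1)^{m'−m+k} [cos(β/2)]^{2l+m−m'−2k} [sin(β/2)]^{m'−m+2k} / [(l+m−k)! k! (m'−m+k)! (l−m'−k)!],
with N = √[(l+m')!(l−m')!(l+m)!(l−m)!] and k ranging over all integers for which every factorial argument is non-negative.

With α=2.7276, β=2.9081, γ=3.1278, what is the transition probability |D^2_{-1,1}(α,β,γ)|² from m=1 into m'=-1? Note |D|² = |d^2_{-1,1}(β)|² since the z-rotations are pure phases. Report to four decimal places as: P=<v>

D^2_{-1,1}(2.7276,2.9081,3.1278) = e^{-i·-1·2.7276}·d^2_{-1,1}(2.9081)·e^{-i·1·3.1278}. Compute d first:
c=cos(2.9081/2)=0.116481, s=sin(2.9081/2)=0.993193; N=√[1·6·6·1]=6.000000
The bounds max(0,m−m')=2 and min(l+m,l−m')=3 give 2 terms
  k=2: (−1)^0·6.0000/(2)·0.1165^2·0.9932^2 = +0.040151
  k=3: (−1)^1·6.0000/(6)·0.1165^0·0.9932^4 = -0.973048
d^2_{-1,1}(2.9081) = +0.040151 -0.973048 = -0.932897
|D^2_{-1,1}|² = |d^2_{-1,1}(β)|² = (-0.932897)² = 0.870297 (the z-rotation phases have unit modulus)

P=0.8703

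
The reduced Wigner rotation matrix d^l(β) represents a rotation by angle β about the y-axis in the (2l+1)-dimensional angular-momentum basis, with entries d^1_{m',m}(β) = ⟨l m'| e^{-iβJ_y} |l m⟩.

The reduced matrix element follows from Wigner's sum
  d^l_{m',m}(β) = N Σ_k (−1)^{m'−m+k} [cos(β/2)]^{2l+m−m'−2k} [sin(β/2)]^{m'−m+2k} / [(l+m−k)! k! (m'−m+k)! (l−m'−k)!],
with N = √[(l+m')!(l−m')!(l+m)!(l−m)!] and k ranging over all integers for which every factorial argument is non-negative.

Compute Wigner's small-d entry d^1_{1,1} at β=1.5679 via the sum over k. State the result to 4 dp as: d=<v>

d=0.5014

d^1_{1,1}(β=1.5679) via Wigner's sum:
With c≡cos(β/2)=0.708130 and s≡sin(β/2)=0.706082, N=[2·1·2·1]^{1/2}=2.000000
k∈{0} keeps every argument non-negative
  k=0: (−1)^0·2.0000/(2)·0.7081^2·0.7061^0 = +0.501448
d^1_{1,1}(1.5679) = +0.501448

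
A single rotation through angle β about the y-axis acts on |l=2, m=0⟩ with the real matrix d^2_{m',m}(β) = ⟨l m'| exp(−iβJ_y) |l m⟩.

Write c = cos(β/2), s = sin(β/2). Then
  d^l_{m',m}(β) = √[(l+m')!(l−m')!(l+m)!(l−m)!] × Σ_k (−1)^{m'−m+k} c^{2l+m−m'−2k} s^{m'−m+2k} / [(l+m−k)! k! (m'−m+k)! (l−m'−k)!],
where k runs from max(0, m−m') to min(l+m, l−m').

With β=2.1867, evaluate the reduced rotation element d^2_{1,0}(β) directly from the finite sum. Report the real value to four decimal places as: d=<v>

d=0.5775

d^2_{1,0}(β=2.1867) via Wigner's sum:
Half-angle: c=0.459513, s=0.888171. N=√(6·1·2·2)=4.898979
Admissible k: 0..1 (factorial args all ≥0)
  k=0: (−1)^1·4.8990/(2)·0.4595^3·0.8882^1 = -0.211088
  k=1: (−1)^2·4.8990/(2)·0.4595^1·0.8882^3 = +0.788612
d^2_{1,0}(2.1867) = -0.211088 +0.788612 = +0.577523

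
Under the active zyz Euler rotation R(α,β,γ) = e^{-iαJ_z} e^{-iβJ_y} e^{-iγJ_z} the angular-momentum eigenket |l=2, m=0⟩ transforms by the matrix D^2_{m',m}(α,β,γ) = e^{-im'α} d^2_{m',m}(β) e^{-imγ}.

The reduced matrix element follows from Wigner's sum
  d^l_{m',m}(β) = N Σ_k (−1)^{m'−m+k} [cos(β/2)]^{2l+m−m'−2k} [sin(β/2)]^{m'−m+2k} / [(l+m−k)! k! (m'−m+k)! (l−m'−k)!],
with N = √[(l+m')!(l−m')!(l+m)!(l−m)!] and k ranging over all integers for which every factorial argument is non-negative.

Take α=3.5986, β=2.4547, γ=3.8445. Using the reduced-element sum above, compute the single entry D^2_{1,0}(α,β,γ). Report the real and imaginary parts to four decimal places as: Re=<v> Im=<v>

Split into d^2_{1,0}(β=2.4547) × two z-phases.
Half-angle: c=0.336734, s=0.941600. N=√(6·1·2·2)=4.898979
The bounds max(0,m−m')=0 and min(l+m,l−m')=1 give 2 terms
  k=0: (−1)^1·4.8990/(2)·0.3367^3·0.9416^1 = -0.088065
  k=1: (−1)^2·4.8990/(2)·0.3367^1·0.9416^3 = +0.688592
d^2_{1,0}(2.4547) = -0.088065 +0.688592 = +0.600527
D = (-0.897377+0.441265i)·(+0.600527)·(+1.000000+0.000000i) = -0.538899+0.264991i

Re=-0.5389 Im=0.2650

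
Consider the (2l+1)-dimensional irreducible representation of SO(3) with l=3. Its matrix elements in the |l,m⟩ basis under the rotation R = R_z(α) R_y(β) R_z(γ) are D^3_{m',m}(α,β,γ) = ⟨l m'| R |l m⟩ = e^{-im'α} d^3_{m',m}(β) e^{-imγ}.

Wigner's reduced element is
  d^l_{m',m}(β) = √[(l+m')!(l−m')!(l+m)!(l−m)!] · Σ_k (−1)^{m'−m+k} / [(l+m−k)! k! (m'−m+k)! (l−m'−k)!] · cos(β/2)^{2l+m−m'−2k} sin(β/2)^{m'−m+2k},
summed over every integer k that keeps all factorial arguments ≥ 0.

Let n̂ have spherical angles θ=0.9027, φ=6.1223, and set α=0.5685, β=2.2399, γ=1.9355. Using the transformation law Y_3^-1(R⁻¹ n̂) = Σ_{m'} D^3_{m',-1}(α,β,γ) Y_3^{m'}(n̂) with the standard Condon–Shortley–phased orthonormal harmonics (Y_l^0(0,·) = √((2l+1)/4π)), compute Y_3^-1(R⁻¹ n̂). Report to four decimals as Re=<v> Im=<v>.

Re=0.0584 Im=0.3078

Need the full column D^3_{m',-1} for m'=−3..3 at α=0.5685, β=2.2399, γ=1.9355.
cos(β/2)=0.435727, sin(β/2)=0.900079
d^3_{-3,-1}: single k=2 term ⇒ +0.113101;  D = -0.099288-0.054165i
d^3_{-2,-1}: k∈[1..2] ⇒ +0.044705 -0.381519 = -0.336814;  D = +0.336010-0.023253i
d^3_{-1,-1}: k∈[0..2] ⇒ +0.006844 -0.233620 +0.747658 = +0.520881;  D = -0.418544+0.310061i
d^3_{0,-1}: k∈[0..2] ⇒ -0.048972 +0.626900 -0.891678 = -0.313750;  D = +0.111906-0.293114i
d^3_{1,-1}: k∈[0..2] ⇒ +0.175215 -0.996877 +0.531720 = -0.289942;  D = -0.058681-0.283942i
d^3_{2,-1}: k∈[0..1] ⇒ -0.381519 +0.813987 = +0.432468;  D = +0.301768+0.309781i
d^3_{3,-1}: single k=0 term ⇒ +0.482611;  D = +0.469902+0.110024i
Y_3^{m'}(θ=0.9027,φ=6.1223) and Σ D·Y over m':
  (-0.0993-0.0542i)·(+0.1788+0.0937i)  (+0.3360-0.0233i)·(+0.3701+0.1234i)  (-0.4185+0.3101i)·(+0.2301+0.0373i)  (+0.1119-0.2931i)·(-0.2499+0.0000i)  (-0.0587-0.2839i)·(-0.2301+0.0373i)  (+0.3018+0.3098i)·(+0.3701-0.1234i)  (+0.4699+0.1100i)·(-0.1788+0.0937i)
Y_3^-1(R⁻¹ n̂) = +0.058406+0.307760i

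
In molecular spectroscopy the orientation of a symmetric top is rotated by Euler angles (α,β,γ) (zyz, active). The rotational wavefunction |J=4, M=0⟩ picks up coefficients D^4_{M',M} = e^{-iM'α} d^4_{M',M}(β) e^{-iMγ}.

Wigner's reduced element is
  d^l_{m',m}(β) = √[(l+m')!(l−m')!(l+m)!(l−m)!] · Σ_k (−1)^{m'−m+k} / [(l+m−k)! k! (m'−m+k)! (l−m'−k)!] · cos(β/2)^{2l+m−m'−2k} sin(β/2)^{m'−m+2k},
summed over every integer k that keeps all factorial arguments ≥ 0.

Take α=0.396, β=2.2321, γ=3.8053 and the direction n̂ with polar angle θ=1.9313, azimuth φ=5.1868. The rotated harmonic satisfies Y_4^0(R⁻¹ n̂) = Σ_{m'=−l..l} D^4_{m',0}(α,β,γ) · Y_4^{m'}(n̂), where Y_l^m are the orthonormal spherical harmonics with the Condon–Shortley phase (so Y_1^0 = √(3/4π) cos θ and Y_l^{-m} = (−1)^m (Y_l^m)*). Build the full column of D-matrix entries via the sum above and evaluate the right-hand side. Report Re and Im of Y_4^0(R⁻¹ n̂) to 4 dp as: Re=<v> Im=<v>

Re=0.0993 Im=0.0000

Need the full column D^4_{m',0} for m'=−4..4 at α=0.396, β=2.2321, γ=3.8053.
cos(β/2)=0.439234, sin(β/2)=0.898372
d^4_{-4,0}: single k=4 term ⇒ +0.202843;  D = -0.002678+0.202825i
d^4_{-3,0}: k∈[3..4] ⇒ +0.140254 -0.586726 = -0.446472;  D = -0.166764-0.414158i
d^4_{-2,0}: k∈[2..4] ⇒ +0.054981 -0.613340 +0.962172 = +0.403813;  D = +0.283648+0.287418i
d^4_{-1,0}: k∈[1..4] ⇒ +0.012672 -0.318066 +1.330570 -0.927698 = +0.097478;  D = +0.089934+0.037600i
d^4_{0,0}: k∈[0..4] ⇒ +0.001385 -0.092728 +0.872798 -1.622749 +0.424279 = -0.417015;  D = -0.417015+0.000000i
d^4_{1,0}: k∈[0..3] ⇒ -0.012672 +0.318066 -1.330570 +0.927698 = -0.097478;  D = -0.089934+0.037600i
d^4_{2,0}: k∈[0..2] ⇒ +0.054981 -0.613340 +0.962172 = +0.403813;  D = +0.283648-0.287418i
d^4_{3,0}: k∈[0..1] ⇒ -0.140254 +0.586726 = +0.446472;  D = +0.166764-0.414158i
d^4_{4,0}: single k=0 term ⇒ +0.202843;  D = -0.002678-0.202825i
Y_4^{m'}(θ=1.9313,φ=5.1868) and Σ D·Y over m':
  (-0.0027+0.2028i)·(-0.1089-0.3213i)  (-0.1668-0.4142i)·(+0.3578+0.0532i)  (+0.2836+0.2874i)·(+0.0220-0.0307i)  (+0.0899+0.0376i)·(+0.1519+0.2957i)  (-0.4170+0.0000i)·(-0.0202+0.0000i)  (-0.0899+0.0376i)·(-0.1519+0.2957i)  (+0.2836-0.2874i)·(+0.0220+0.0307i)  (+0.1668-0.4142i)·(-0.3578+0.0532i)  (-0.0027-0.2028i)·(-0.1089+0.3213i)
Y_4^0(R⁻¹ n̂) = +0.099275-0.000000i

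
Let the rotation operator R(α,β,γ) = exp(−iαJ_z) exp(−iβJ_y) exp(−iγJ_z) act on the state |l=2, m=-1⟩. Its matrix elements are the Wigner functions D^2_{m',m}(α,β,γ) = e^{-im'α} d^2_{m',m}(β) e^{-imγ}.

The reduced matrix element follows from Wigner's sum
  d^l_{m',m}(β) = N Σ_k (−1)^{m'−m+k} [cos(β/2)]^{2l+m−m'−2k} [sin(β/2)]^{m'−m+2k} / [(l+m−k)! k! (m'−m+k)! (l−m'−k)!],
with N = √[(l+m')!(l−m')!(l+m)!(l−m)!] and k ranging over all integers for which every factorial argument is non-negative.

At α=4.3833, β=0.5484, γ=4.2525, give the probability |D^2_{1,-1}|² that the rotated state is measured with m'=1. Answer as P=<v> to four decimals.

P=0.0394

D^2_{1,-1}(4.3833,0.5484,4.2525) = e^{-i·1·4.3833}·d^2_{1,-1}(0.5484)·e^{-i·-1·4.2525}. Compute d first:
Half-angle: c=0.962642, s=0.270777. N=√(6·1·1·6)=6.000000
The bounds max(0,m−m')=0 and min(l+m,l−m')=1 give 2 terms
  k=0: (−1)^2·6.0000/(2)·0.9626^2·0.2708^2 = +0.203833
  k=1: (−1)^3·6.0000/(6)·0.9626^0·0.2708^4 = -0.005376
d^2_{1,-1}(0.5484) = +0.203833 -0.005376 = +0.198457
|D^2_{1,-1}|² = |d^2_{1,-1}(β)|² = (+0.198457)² = 0.039385 (the z-rotation phases have unit modulus)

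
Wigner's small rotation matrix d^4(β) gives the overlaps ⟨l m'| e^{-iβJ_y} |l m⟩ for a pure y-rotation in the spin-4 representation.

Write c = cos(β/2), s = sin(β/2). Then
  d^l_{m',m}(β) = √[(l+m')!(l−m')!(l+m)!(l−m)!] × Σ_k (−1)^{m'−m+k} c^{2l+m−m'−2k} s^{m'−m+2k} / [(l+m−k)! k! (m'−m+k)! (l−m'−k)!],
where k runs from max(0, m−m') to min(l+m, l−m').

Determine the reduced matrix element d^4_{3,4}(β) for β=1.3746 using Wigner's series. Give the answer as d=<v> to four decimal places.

d=0.2958

d^4_{3,4}(β=1.3746) via Wigner's sum:
With c≡cos(β/2)=0.772962 and s≡sin(β/2)=0.634453, N=[5040·1·40320·1]^{1/2}=14255.272709
k∈{1} keeps every argument non-negative
  k=1: (−1)^0·14255.2727/(5040)·0.7730^7·0.6345^1 = +0.295836
d^4_{3,4}(1.3746) = +0.295836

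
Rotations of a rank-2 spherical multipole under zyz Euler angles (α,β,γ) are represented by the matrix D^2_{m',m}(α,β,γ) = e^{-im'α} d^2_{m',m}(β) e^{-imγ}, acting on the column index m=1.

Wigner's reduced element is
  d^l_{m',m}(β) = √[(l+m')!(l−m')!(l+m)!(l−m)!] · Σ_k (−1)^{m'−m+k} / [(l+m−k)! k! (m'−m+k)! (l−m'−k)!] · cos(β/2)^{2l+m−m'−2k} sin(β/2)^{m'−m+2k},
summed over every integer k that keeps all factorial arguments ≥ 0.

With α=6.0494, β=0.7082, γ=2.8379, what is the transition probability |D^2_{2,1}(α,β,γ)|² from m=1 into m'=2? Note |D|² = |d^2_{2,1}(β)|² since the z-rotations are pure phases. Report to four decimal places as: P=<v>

D^2_{2,1}(6.0494,0.7082,2.8379) = e^{-i·2·6.0494}·d^2_{2,1}(0.7082)·e^{-i·1·2.8379}. Compute d first:
With c≡cos(β/2)=0.937959 and s≡sin(β/2)=0.346746, N=[24·1·6·1]^{1/2}=12.000000
k: max(0,(1)−(2))=0 … min(2+(1),2−(2))=0
  k=0: (−1)^1·12.0000/(6)·0.9380^3·0.3467^1 = -0.572260
d^2_{2,1}(0.7082) = -0.572260
|D^2_{2,1}|² = |d^2_{2,1}(β)|² = (-0.572260)² = 0.327481 (the z-rotation phases have unit modulus)

P=0.3275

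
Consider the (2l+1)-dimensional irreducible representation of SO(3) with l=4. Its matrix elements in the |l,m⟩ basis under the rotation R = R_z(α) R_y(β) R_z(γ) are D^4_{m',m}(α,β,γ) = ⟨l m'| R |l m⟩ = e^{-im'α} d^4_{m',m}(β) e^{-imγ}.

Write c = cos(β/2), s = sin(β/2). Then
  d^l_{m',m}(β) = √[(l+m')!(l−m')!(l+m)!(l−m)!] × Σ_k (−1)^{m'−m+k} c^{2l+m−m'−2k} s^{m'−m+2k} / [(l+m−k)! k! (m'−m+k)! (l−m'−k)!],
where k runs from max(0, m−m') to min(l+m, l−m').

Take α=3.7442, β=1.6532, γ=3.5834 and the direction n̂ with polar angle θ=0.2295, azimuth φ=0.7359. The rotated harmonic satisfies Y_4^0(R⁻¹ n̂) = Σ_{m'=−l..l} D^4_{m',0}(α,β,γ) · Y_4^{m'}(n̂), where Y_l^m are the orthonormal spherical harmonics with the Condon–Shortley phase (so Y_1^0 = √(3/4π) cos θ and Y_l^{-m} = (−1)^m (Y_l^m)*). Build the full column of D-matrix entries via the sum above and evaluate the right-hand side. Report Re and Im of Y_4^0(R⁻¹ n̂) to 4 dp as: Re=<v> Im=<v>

Need the full column D^4_{m',0} for m'=−4..4 at α=3.7442, β=1.6532, γ=3.5834.
cos(β/2)=0.677381, sin(β/2)=0.735633
d^4_{-4,0}: single k=4 term ⇒ +0.515851;  D = -0.383999+0.344452i
d^4_{-3,0}: k∈[3..4] ⇒ +0.671756 -0.792259 = -0.120504;  D = -0.028296+0.117135i
d^4_{-2,0}: k∈[2..4] ⇒ +0.495953 -1.559787 +0.689847 = -0.373987;  D = -0.133698-0.349273i
d^4_{-1,0}: k∈[1..4] ⇒ +0.215281 -1.523398 +1.796675 -0.353162 = +0.135396;  D = -0.111547-0.076741i
d^4_{0,0}: k∈[0..4] ⇒ +0.044326 -0.836449 +2.219616 -1.163460 +0.085761 = +0.349795;  D = +0.349795+0.000000i
d^4_{1,0}: k∈[0..3] ⇒ -0.215281 +1.523398 -1.796675 +0.353162 = -0.135396;  D = +0.111547-0.076741i
d^4_{2,0}: k∈[0..2] ⇒ +0.495953 -1.559787 +0.689847 = -0.373987;  D = -0.133698+0.349273i
d^4_{3,0}: k∈[0..1] ⇒ -0.671756 +0.792259 = +0.120504;  D = +0.028296+0.117135i
d^4_{4,0}: single k=0 term ⇒ +0.515851;  D = -0.383999-0.344452i
Y_4^{m'}(θ=0.2295,φ=0.7359) and Σ D·Y over m':
  (-0.3840+0.3445i)·(-0.0012-0.0002i)  (-0.0283+0.1171i)·(-0.0085-0.0115i)  (-0.1337-0.3493i)·(+0.0096-0.0971i)  (-0.1115-0.0767i)·(+0.2826-0.2559i)  (+0.3498+0.0000i)·(+0.6372+0.0000i)  (+0.1115-0.0767i)·(-0.2826-0.2559i)  (-0.1337+0.3493i)·(+0.0096+0.0971i)  (+0.0283+0.1171i)·(+0.0085-0.0115i)  (-0.3840-0.3445i)·(-0.0012+0.0002i)
Y_4^0(R⁻¹ n̂) = +0.054388+0.000000i

Re=0.0544 Im=0.0000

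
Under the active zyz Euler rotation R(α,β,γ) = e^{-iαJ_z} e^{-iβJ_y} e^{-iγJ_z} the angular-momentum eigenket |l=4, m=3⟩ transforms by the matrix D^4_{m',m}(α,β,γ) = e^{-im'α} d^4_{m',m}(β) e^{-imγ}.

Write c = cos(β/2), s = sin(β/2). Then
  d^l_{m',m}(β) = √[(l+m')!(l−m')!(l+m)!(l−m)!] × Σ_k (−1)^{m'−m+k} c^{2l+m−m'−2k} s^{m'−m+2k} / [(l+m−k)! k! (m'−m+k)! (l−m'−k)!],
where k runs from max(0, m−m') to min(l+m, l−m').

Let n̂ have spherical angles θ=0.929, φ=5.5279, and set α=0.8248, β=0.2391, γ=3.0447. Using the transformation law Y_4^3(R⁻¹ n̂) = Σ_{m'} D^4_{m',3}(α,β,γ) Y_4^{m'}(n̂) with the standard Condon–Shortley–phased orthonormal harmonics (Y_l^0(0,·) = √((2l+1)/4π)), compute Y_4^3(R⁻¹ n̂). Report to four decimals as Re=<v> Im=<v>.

Need the full column D^4_{m',3} for m'=−4..4 at α=0.8248, β=0.2391, γ=3.0447.
cos(β/2)=0.992862, sin(β/2)=0.119265
d^4_{-4,3}: single k=7 term ⇒ +0.000001;  D = +0.000001+0.000000i
d^4_{-3,3}: k∈[6..7] ⇒ +0.000020 -0.000000 = +0.000020;  D = +0.000018-0.000007i
d^4_{-2,3}: k∈[5..6] ⇒ +0.000265 -0.000001 = +0.000264;  D = +0.000095-0.000246i
d^4_{-1,3}: k∈[4..5] ⇒ +0.002601 -0.000023 = +0.002578;  D = -0.001134-0.002316i
d^4_{0,3}: k∈[3..4] ⇒ +0.019367 -0.000279 = +0.019087;  D = -0.018286-0.005470i
d^4_{1,3}: k∈[2..3] ⇒ +0.108152 -0.002601 = +0.105551;  D = -0.090849+0.053734i
d^4_{2,3}: k∈[1..2] ⇒ +0.424426 -0.018373 = +0.406053;  D = -0.085390+0.396973i
d^4_{3,3}: k∈[0..1] ⇒ +0.944306 -0.095381 = +0.848925;  D = +0.488355+0.694394i
d^4_{4,3}: single k=0 term ⇒ -0.320836;  D = -0.318000-0.042568i
Y_4^{m'}(θ=0.929,φ=5.5279) and Σ D·Y over m':
  (+0.0000+0.0000i)·(-0.1809+0.0219i)  (+0.0000-0.0000i)·(-0.2466+0.2958i)  (+0.0001-0.0002i)·(+0.0195+0.3232i)  (-0.0011-0.0023i)·(-0.0812-0.0764i)  (-0.0183-0.0055i)·(-0.3444+0.0000i)  (-0.0908+0.0537i)·(+0.0812-0.0764i)  (-0.0854+0.3970i)·(+0.0195-0.3232i)  (+0.4884+0.6944i)·(+0.2466+0.2958i)  (-0.3180-0.0426i)·(-0.1809-0.0219i)
Y_4^3(R⁻¹ n̂) = +0.101316+0.379198i

Re=0.1013 Im=0.3792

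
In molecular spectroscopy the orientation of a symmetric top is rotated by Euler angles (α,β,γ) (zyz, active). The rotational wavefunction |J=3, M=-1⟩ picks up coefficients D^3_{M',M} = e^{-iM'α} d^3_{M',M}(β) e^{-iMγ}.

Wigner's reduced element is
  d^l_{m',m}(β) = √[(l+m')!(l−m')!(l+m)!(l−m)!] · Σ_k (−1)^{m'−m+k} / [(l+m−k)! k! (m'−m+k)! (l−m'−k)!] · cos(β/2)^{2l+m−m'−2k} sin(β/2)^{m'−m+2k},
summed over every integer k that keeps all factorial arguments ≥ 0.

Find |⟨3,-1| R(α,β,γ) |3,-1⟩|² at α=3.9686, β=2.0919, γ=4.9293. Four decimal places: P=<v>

P=0.2334

Split into d^3_{-1,-1}(β=2.0919) × two z-phases.
Half-angle: c=0.501080, s=0.865401. N=√(2·24·2·24)=48.000000
Admissible k: 0..2 (factorial args all ≥0)
  k=0: (−1)^0·48.0000/(48)·0.5011^6·0.8654^0 = +0.015829
  k=1: (−1)^1·48.0000/(6)·0.5011^4·0.8654^2 = -0.377705
  k=2: (−1)^2·48.0000/(8)·0.5011^2·0.8654^4 = +0.844958
d^3_{-1,-1}(2.0919) = +0.015829 -0.377705 +0.844958 = +0.483081
|D^3_{-1,-1}|² = |d^3_{-1,-1}(β)|² = (+0.483081)² = 0.233367 (the z-rotation phases have unit modulus)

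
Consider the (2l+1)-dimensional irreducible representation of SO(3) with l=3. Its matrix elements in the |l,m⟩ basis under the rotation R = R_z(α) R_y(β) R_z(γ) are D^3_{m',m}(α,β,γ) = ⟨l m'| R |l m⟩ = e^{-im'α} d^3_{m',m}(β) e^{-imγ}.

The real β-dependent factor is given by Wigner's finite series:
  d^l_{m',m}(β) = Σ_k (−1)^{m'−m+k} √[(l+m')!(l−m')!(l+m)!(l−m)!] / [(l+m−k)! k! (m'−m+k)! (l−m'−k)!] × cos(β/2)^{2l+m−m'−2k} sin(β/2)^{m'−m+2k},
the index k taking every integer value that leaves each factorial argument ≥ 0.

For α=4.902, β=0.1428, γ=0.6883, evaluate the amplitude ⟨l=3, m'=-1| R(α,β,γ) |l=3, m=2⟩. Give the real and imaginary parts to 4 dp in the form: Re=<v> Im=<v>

Re=-0.0021 Im=-0.0009

Split into d^3_{-1,2}(β=0.1428) × two z-phases.
With c≡cos(β/2)=0.997452 and s≡sin(β/2)=0.071339, N=[2·24·120·1]^{1/2}=75.894664
Admissible k: 3..4 (factorial args all ≥0)
  k=3: (−1)^0·75.8947/(12)·0.9975^3·0.0713^3 = +0.002279
  k=4: (−1)^1·75.8947/(24)·0.9975^1·0.0713^5 = -0.000006
d^3_{-1,2}(0.1428) = +0.002279 -0.000006 = +0.002273
Phases: e^{-i·(-1)·4.902}=+0.188477-0.982078i, e^{-i·(2)·0.6883}=+0.192978-0.981203i ⇒ D=-0.002108-0.000851i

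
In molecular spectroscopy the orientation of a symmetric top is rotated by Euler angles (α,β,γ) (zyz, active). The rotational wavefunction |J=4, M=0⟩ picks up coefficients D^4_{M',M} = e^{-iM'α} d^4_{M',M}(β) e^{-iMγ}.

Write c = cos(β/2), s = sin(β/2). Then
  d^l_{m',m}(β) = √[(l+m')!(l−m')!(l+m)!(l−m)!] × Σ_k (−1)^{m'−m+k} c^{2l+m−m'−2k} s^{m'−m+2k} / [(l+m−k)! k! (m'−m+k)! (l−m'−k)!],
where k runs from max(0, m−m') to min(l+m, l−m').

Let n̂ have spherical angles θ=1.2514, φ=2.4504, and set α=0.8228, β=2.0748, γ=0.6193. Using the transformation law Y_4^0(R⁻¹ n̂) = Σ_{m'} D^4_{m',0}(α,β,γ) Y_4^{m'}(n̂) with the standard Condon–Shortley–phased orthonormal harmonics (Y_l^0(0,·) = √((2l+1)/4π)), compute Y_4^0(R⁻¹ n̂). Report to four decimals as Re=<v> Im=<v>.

Re=0.1977 Im=0.0000

Need the full column D^4_{m',0} for m'=−4..4 at α=0.8228, β=2.0748, γ=0.6193.
cos(β/2)=0.508461, sin(β/2)=0.861085
d^4_{-4,0}: single k=4 term ⇒ +0.307442;  D = -0.304008-0.045824i
d^4_{-3,0}: k∈[3..4] ⇒ +0.256738 -0.736321 = -0.479583;  D = +0.374955-0.299013i
d^4_{-2,0}: k∈[2..4] ⇒ +0.121551 -0.929617 +0.999799 = +0.191733;  D = -0.014329+0.191196i
d^4_{-1,0}: k∈[1..4] ⇒ +0.033835 -0.582226 +1.669818 -0.798170 = +0.323257;  D = +0.219870+0.236964i
d^4_{0,0}: k∈[0..4] ⇒ +0.004467 -0.205001 +1.322869 -1.686209 +0.302252 = -0.261623;  D = -0.261623+0.000000i
d^4_{1,0}: k∈[0..3] ⇒ -0.033835 +0.582226 -1.669818 +0.798170 = -0.323257;  D = -0.219870+0.236964i
d^4_{2,0}: k∈[0..2] ⇒ +0.121551 -0.929617 +0.999799 = +0.191733;  D = -0.014329-0.191196i
d^4_{3,0}: k∈[0..1] ⇒ -0.256738 +0.736321 = +0.479583;  D = -0.374955-0.299013i
d^4_{4,0}: single k=0 term ⇒ +0.307442;  D = -0.304008+0.045824i
Y_4^{m'}(θ=1.2514,φ=2.4504) and Σ D·Y over m':
  (-0.3040-0.0458i)·(-0.3343+0.1323i)  (+0.3750-0.2990i)·(+0.1621-0.2947i)  (-0.0143+0.1912i)·(-0.0175-0.0918i)  (+0.2199+0.2370i)·(+0.2510+0.2077i)  (-0.2616+0.0000i)·(+0.0405+0.0000i)  (-0.2199+0.2370i)·(-0.2510+0.2077i)  (-0.0143-0.1912i)·(-0.0175+0.0918i)  (-0.3750-0.2990i)·(-0.1621-0.2947i)  (-0.3040+0.0458i)·(-0.3343-0.1323i)
Y_4^0(R⁻¹ n̂) = +0.197672-0.000000i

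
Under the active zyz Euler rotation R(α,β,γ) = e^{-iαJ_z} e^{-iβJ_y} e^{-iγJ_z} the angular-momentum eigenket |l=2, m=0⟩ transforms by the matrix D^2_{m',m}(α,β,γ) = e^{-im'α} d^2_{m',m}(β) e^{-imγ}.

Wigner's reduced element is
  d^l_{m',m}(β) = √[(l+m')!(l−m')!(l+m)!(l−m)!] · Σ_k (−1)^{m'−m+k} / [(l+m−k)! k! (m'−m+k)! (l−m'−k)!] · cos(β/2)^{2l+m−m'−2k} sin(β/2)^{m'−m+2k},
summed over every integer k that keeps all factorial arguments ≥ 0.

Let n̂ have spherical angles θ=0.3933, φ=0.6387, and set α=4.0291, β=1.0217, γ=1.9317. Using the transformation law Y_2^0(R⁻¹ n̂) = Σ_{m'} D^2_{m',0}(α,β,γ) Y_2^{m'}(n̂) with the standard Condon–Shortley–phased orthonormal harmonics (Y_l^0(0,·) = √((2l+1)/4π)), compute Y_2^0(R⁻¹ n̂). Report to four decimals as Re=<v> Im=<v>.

Re=-0.2896 Im=0.0000

Need the full column D^2_{m',0} for m'=−2..2 at α=4.0291, β=1.0217, γ=1.9317.
cos(β/2)=0.872329, sin(β/2)=0.488919
d^2_{-2,0}: single k=2 term ⇒ +0.445564;  D = -0.090361+0.436305i
d^2_{-1,0}: k∈[1..2] ⇒ +0.794976 -0.249728 = +0.545248;  D = -0.344241-0.422840i
d^2_{0,0}: k∈[0..2] ⇒ +0.579058 -0.727603 +0.057141 = -0.091405;  D = -0.091405+0.000000i
d^2_{1,0}: k∈[0..1] ⇒ -0.794976 +0.249728 = -0.545248;  D = +0.344241-0.422840i
d^2_{2,0}: single k=0 term ⇒ +0.445564;  D = -0.090361-0.436305i
Y_2^{m'}(θ=0.3933,φ=0.6387) and Σ D·Y over m':
  (-0.0904+0.4363i)·(+0.0164-0.0543i)  (-0.3442-0.4228i)·(+0.2196-0.1630i)  (-0.0914+0.0000i)·(+0.4918+0.0000i)  (+0.3442-0.4228i)·(-0.2196-0.1630i)  (-0.0904-0.4363i)·(+0.0164+0.0543i)
Y_2^0(R⁻¹ n̂) = -0.289559+0.000000i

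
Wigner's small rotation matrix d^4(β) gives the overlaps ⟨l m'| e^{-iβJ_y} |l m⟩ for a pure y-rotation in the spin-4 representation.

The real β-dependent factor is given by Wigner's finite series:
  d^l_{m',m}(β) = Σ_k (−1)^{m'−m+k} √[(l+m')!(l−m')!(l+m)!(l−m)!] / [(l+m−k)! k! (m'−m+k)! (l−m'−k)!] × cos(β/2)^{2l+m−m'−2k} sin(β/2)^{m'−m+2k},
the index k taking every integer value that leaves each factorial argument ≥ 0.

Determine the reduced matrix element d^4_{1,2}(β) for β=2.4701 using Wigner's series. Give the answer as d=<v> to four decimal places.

d=0.3119

d^4_{1,2}(β=2.4701) via Wigner's sum:
c=cos(2.4701/2)=0.329474, s=sin(2.4701/2)=0.944165; N=√[120·6·720·2]=1018.233765
The bounds max(0,m−m')=1 and min(l+m,l−m')=3 give 3 terms
  k=1: (−1)^0·1018.2338/(240)·0.3295^7·0.9442^1 = +0.001688
  k=2: (−1)^1·1018.2338/(48)·0.3295^5·0.9442^3 = -0.069319
  k=3: (−1)^2·1018.2338/(72)·0.3295^3·0.9442^5 = +0.379504
d^4_{1,2}(2.4701) = +0.001688 -0.069319 +0.379504 = +0.311873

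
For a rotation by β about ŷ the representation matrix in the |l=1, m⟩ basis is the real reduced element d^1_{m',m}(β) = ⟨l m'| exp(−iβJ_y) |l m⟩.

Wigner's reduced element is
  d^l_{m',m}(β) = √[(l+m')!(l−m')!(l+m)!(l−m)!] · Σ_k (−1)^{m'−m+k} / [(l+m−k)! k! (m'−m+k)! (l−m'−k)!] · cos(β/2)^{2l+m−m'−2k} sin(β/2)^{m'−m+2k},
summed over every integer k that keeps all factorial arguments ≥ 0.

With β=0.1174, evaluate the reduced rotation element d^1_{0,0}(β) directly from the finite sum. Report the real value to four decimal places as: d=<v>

d^1_{0,0}(β=0.1174) via Wigner's sum:
Half-angle: c=0.998278, s=0.058666. N=√(1·1·1·1)=1.000000
The bounds max(0,m−m')=0 and min(l+m,l−m')=1 give 2 terms
  k=0: (−1)^0·1.0000/(1)·0.9983^2·0.0587^0 = +0.996558
  k=1: (−1)^1·1.0000/(1)·0.9983^0·0.0587^2 = -0.003442
d^1_{0,0}(0.1174) = +0.996558 -0.003442 = +0.993117

d=0.9931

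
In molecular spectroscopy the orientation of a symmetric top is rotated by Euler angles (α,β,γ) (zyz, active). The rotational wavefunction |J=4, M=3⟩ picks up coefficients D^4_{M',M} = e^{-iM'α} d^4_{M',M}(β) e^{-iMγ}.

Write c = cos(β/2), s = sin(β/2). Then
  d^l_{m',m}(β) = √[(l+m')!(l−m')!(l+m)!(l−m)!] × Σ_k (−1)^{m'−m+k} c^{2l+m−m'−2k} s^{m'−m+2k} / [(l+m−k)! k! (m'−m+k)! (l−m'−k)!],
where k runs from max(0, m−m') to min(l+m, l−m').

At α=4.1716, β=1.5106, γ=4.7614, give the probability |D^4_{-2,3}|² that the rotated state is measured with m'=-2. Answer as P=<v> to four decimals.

D^4_{-2,3}(4.1716,1.5106,4.7614) = e^{-i·-2·4.1716}·d^4_{-2,3}(1.5106)·e^{-i·3·4.7614}. Compute d first:
Half-angle: c=0.728066, s=0.685507. N=√(2·720·5040·1)=2693.993318
Admissible k: 5..6 (factorial args all ≥0)
  k=5: (−1)^0·2693.9933/(240)·0.7281^3·0.6855^5 = +0.655779
  k=6: (−1)^1·2693.9933/(720)·0.7281^1·0.6855^7 = -0.193784
d^4_{-2,3}(1.5106) = +0.655779 -0.193784 = +0.461994
|D^4_{-2,3}|² = |d^4_{-2,3}(β)|² = (+0.461994)² = 0.213439 (the z-rotation phases have unit modulus)

P=0.2134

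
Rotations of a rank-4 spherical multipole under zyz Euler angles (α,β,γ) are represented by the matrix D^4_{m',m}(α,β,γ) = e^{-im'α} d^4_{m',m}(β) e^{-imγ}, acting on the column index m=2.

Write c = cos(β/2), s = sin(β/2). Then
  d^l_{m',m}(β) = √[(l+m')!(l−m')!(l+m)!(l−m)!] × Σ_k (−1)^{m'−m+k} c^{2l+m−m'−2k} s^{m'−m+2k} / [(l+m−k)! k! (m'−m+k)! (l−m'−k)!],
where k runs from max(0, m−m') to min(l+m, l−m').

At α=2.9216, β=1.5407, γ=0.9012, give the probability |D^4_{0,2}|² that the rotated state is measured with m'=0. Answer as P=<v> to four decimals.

First d^4_{0,2}(β=1.5407), then the phase factors e^{-i(0)α} and e^{-i(2)γ}:
With c≡cos(β/2)=0.717667 and s≡sin(β/2)=0.696386, N=[24·24·720·2]^{1/2}=910.735966
Admissible k: 2..4 (factorial args all ≥0)
  k=2: (−1)^0·910.7360/(96)·0.7177^6·0.6964^2 = +0.628579
  k=3: (−1)^1·910.7360/(36)·0.7177^4·0.6964^4 = -1.578277
  k=4: (−1)^2·910.7360/(96)·0.7177^2·0.6964^6 = +0.557274
d^4_{0,2}(1.5407) = +0.628579 -1.578277 +0.557274 = -0.392423
|D^4_{0,2}|² = |d^4_{0,2}(β)|² = (-0.392423)² = 0.153996 (the z-rotation phases have unit modulus)

P=0.1540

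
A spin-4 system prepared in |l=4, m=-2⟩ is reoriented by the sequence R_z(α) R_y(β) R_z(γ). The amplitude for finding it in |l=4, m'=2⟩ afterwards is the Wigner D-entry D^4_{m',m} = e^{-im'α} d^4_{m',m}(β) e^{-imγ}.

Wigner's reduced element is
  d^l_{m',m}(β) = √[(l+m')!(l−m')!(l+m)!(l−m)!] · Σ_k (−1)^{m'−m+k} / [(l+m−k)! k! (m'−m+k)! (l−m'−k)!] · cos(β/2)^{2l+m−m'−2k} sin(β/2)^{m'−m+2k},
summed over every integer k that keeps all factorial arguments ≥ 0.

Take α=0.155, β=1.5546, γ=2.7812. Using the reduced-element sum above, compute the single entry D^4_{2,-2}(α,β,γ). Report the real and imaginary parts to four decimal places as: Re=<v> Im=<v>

Re=0.1387 Im=-0.2314

D^4_{2,-2}(0.155,1.5546,2.7812) = e^{-i·2·0.155}·d^4_{2,-2}(1.5546)·e^{-i·-2·2.7812}. Compute d first:
Half-angle: c=0.712810, s=0.701357. N=√(720·2·2·720)=1440.000000
k∈{0,1,2} keeps every argument non-negative
  k=0: (−1)^4·1440.0000/(96)·0.7128^4·0.7014^4 = +0.937008
  k=1: (−1)^5·1440.0000/(120)·0.7128^2·0.7014^6 = -0.725713
  k=2: (−1)^6·1440.0000/(1440)·0.7128^0·0.7014^8 = +0.058548
d^4_{2,-2}(1.5546) = +0.937008 -0.725713 +0.058548 = +0.269844
Attach z-rotation phases: D = e^{-i(2)(0.155)}·(+0.269844)·e^{-i(-2)(2.7812)} = +0.138739-0.231446i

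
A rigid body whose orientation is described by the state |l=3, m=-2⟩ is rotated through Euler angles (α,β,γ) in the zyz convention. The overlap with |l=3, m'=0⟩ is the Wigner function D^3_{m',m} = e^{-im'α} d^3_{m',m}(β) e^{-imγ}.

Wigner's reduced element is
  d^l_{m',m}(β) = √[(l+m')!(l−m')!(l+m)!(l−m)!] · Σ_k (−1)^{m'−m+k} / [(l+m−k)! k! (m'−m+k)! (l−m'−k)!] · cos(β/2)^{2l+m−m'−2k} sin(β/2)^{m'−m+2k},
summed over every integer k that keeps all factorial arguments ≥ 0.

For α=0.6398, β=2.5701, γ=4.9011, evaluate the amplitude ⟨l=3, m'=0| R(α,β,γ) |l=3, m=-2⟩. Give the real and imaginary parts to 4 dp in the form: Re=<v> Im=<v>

Split into d^3_{0,-2}(β=2.5701) × two z-phases.
With c≡cos(β/2)=0.281874 and s≡sin(β/2)=0.959452, N=[6·6·1·120]^{1/2}=65.726707
The bounds max(0,m−m')=0 and min(l+m,l−m')=1 give 2 terms
  k=0: (−1)^2·65.7267/(12)·0.2819^4·0.9595^2 = +0.031829
  k=1: (−1)^3·65.7267/(12)·0.2819^2·0.9595^4 = -0.368775
d^3_{0,-2}(2.5701) = +0.031829 -0.368775 = -0.336946
D = (+1.000000+0.000000i)·(-0.336946)·(-0.929618-0.368525i) = +0.313231+0.124173i

Re=0.3132 Im=0.1242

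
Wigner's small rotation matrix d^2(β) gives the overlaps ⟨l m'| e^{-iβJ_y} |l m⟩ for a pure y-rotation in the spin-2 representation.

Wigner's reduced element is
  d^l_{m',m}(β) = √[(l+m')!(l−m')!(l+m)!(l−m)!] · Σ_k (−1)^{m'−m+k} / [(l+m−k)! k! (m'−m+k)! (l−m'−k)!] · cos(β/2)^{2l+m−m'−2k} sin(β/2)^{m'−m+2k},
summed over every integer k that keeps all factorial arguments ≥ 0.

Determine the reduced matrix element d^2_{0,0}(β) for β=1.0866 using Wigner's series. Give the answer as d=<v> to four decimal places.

d=-0.1750

d^2_{0,0}(β=1.0866) via Wigner's sum:
With c≡cos(β/2)=0.856007 and s≡sin(β/2)=0.516964, N=[2·2·2·2]^{1/2}=4.000000
k∈{0,1,2} keeps every argument non-negative
  k=0: (−1)^0·4.0000/(4)·0.8560^4·0.5170^0 = +0.536921
  k=1: (−1)^1·4.0000/(1)·0.8560^2·0.5170^2 = -0.783312
  k=2: (−1)^2·4.0000/(4)·0.8560^0·0.5170^4 = +0.071423
d^2_{0,0}(1.0866) = +0.536921 -0.783312 +0.071423 = -0.174969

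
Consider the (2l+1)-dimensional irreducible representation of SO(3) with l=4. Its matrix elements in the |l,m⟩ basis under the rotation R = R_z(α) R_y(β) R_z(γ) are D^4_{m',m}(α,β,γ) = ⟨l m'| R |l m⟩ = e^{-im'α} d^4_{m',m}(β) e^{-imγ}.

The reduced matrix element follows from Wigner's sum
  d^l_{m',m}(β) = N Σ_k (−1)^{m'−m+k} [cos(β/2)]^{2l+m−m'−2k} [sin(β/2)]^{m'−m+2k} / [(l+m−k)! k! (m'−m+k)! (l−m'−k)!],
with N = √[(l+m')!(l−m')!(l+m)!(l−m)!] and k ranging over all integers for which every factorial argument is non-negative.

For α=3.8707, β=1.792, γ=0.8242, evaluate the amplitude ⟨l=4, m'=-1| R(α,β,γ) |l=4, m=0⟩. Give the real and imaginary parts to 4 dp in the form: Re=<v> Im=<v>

First d^4_{-1,0}(β=1.792), then the phase factors e^{-i(-1)α} and e^{-i(0)γ}:
c=cos(1.792/2)=0.624738, s=sin(1.792/2)=0.780834; N=√[6·120·24·24]=643.987578
k: max(0,(0)−(-1))=1 … min(4+(0),4−(-1))=4
  k=1: (−1)^0·643.9876/(144)·0.6247^7·0.7808^1 = +0.129706
  k=2: (−1)^1·643.9876/(24)·0.6247^5·0.7808^3 = -1.215720
  k=3: (−1)^2·643.9876/(24)·0.6247^3·0.7808^5 = +1.899130
  k=4: (−1)^3·643.9876/(144)·0.6247^1·0.7808^7 = -0.494453
d^4_{-1,0}(1.792) = +0.129706 -1.215720 +1.899130 -0.494453 = +0.318664
D = (-0.745769-0.666204i)·(+0.318664)·(+1.000000+0.000000i) = -0.237650-0.212295i

Re=-0.2377 Im=-0.2123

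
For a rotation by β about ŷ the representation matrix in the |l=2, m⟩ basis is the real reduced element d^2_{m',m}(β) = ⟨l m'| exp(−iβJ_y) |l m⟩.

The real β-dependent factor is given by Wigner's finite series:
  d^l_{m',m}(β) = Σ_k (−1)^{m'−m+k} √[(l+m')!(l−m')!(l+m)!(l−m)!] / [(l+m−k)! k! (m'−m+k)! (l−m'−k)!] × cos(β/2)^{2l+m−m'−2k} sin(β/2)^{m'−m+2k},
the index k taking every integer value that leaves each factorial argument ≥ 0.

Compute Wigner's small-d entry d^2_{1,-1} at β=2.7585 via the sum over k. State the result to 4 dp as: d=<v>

d=-0.8240

d^2_{1,-1}(β=2.7585) via Wigner's sum:
With c≡cos(β/2)=0.190377 and s≡sin(β/2)=0.981711, N=[6·1·1·6]^{1/2}=6.000000
k∈{0,1} keeps every argument non-negative
  k=0: (−1)^2·6.0000/(2)·0.1904^2·0.9817^2 = +0.104790
  k=1: (−1)^3·6.0000/(6)·0.1904^0·0.9817^4 = -0.928827
d^2_{1,-1}(2.7585) = +0.104790 -0.928827 = -0.824037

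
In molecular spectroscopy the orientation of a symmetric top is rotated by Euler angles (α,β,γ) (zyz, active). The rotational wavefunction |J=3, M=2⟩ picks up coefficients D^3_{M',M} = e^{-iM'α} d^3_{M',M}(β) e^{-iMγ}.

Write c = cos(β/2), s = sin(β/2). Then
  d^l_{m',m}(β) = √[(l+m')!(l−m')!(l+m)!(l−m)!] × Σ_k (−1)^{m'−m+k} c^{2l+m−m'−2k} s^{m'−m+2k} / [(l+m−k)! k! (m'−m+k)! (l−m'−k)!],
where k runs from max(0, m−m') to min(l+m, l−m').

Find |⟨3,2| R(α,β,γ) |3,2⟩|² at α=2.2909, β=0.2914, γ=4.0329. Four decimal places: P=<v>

P=0.7007

D^3_{2,2}(2.2909,0.2914,4.0329) = e^{-i·2·2.2909}·d^3_{2,2}(0.2914)·e^{-i·2·4.0329}. Compute d first:
Half-angle: c=0.989405, s=0.145185. N=√(120·1·120·1)=120.000000
k∈{0,1} keeps every argument non-negative
  k=0: (−1)^0·120.0000/(120)·0.9894^6·0.1452^0 = +0.938087
  k=1: (−1)^1·120.0000/(24)·0.9894^4·0.1452^2 = -0.100997
d^3_{2,2}(0.2914) = +0.938087 -0.100997 = +0.837090
|D^3_{2,2}|² = |d^3_{2,2}(β)|² = (+0.837090)² = 0.700720 (the z-rotation phases have unit modulus)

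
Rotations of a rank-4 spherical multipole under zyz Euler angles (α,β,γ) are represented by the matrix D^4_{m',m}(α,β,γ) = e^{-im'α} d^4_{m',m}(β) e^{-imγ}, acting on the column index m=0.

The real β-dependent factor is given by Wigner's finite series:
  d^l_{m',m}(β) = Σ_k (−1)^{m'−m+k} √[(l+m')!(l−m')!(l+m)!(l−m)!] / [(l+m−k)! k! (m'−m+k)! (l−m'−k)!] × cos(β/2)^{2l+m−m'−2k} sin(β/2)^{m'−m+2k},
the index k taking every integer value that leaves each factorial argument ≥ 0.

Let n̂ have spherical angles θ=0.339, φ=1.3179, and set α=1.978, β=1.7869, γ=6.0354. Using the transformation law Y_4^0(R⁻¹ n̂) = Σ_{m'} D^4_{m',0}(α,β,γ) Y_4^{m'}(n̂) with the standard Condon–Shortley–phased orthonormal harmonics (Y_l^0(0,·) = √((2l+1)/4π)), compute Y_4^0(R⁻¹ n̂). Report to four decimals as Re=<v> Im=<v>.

Need the full column D^4_{m',0} for m'=−4..4 at α=1.978, β=1.7869, γ=6.0354.
cos(β/2)=0.626727, sin(β/2)=0.779239
d^4_{-4,0}: single k=4 term ⇒ +0.475933;  D = -0.027597+0.475132i
d^4_{-3,0}: k∈[3..4] ⇒ +0.541338 -0.836859 = -0.295521;  D = -0.277687+0.101107i
d^4_{-2,0}: k∈[2..4] ⇒ +0.349087 -1.439085 +0.834260 = -0.255738;  D = +0.175513+0.186003i
d^4_{-1,0}: k∈[1..4] ⇒ +0.132354 -1.227640 +1.897818 -0.488975 = +0.313557;  D = -0.124182+0.287918i
d^4_{0,0}: k∈[0..4] ⇒ +0.023803 -0.588753 +2.047854 -1.407019 +0.135945 = +0.211830;  D = +0.211830+0.000000i
d^4_{1,0}: k∈[0..3] ⇒ -0.132354 +1.227640 -1.897818 +0.488975 = -0.313557;  D = +0.124182+0.287918i
d^4_{2,0}: k∈[0..2] ⇒ +0.349087 -1.439085 +0.834260 = -0.255738;  D = +0.175513-0.186003i
d^4_{3,0}: k∈[0..1] ⇒ -0.541338 +0.836859 = +0.295521;  D = +0.277687+0.101107i
d^4_{4,0}: single k=0 term ⇒ +0.475933;  D = -0.027597-0.475132i
Y_4^{m'}(θ=0.339,φ=1.3179) and Σ D·Y over m':
  (-0.0276+0.4751i)·(+0.0029+0.0046i)  (-0.2777+0.1011i)·(-0.0299+0.0315i)  (+0.1755+0.1860i)·(-0.1691-0.0937i)  (-0.1242+0.2879i)·(+0.1198-0.4634i)  (+0.2118+0.0000i)·(+0.4236+0.0000i)  (+0.1242+0.2879i)·(-0.1198-0.4634i)  (+0.1755-0.1860i)·(-0.1691+0.0937i)  (+0.2777+0.1011i)·(+0.0299+0.0315i)  (-0.0276-0.4751i)·(+0.0029-0.0046i)
Y_4^0(R⁻¹ n̂) = +0.308013-0.000000i

Re=0.3080 Im=0.0000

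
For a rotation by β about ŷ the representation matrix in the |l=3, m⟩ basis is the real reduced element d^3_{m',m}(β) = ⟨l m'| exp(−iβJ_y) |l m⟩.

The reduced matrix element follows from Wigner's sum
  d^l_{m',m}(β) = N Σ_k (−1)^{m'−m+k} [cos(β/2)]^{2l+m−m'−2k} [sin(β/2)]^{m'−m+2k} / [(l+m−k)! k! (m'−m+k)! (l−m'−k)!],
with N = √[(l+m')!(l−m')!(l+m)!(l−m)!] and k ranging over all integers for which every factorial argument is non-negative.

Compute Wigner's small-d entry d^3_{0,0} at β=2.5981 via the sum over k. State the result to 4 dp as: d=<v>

d^3_{0,0}(β=2.5981) via Wigner's sum:
Half-angle: c=0.268414, s=0.963304. N=√(6·6·6·6)=36.000000
The bounds max(0,m−m')=0 and min(l+m,l−m')=3 give 4 terms
  k=0: (−1)^0·36.0000/(36)·0.2684^6·0.9633^0 = +0.000374
  k=1: (−1)^1·36.0000/(4)·0.2684^4·0.9633^2 = -0.043350
  k=2: (−1)^2·36.0000/(4)·0.2684^2·0.9633^4 = +0.558349
  k=3: (−1)^3·36.0000/(36)·0.2684^0·0.9633^6 = -0.799060
d^3_{0,0}(2.5981) = +0.000374 -0.043350 +0.558349 -0.799060 = -0.283687

d=-0.2837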